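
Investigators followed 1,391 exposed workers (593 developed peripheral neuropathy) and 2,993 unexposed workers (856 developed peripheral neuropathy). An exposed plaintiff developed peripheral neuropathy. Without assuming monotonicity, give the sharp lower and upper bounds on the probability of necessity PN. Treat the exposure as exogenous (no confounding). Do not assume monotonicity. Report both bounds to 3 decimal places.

0.329 ≤ PN ≤ 1.000

p₁ = P(outcome | exposed) = 593/1391 = 0.42631
p₀ = P(outcome | unexposed) = 856/2993 = 0.286
Under exogeneity alone the bounds on PN are max{0,(p₁−p₀)/p₁} ≤ PN ≤ min{1,(1−p₀)/p₁}.
  lower = (p₁ − p₀)/p₁ = 0.14031 / 0.42631 ≈ 0.3291
  upper = min{1, (1 − p₀)/p₁} = 0.714 / 0.42631 ≈ 1.6748 → capped at 1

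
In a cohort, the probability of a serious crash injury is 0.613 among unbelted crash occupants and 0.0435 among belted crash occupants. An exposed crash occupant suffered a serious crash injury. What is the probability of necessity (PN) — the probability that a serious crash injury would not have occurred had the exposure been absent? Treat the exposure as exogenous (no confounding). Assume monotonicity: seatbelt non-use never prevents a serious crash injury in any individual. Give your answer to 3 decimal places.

Let p₁ = 0.613, p₀ = 0.0435.
Under exogeneity and monotonicity, PN = (p₁ − p₀) / p₁.
PN = (0.613 − 0.0435) / 0.613 = 0.5695 / 0.613 ≈ 0.9290

PN ≈ 0.929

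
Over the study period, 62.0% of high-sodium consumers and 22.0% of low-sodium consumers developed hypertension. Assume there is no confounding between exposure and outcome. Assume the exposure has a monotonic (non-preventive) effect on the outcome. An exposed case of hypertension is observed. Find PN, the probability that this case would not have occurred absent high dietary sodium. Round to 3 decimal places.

PN ≈ 0.645

p₁ = 0.62, p₀ = 0.22.
Under exogeneity and monotonicity, PN = (p₁ − p₀) / p₁.
PN = (0.62 − 0.22) / 0.62 = 0.4 / 0.62 ≈ 0.6452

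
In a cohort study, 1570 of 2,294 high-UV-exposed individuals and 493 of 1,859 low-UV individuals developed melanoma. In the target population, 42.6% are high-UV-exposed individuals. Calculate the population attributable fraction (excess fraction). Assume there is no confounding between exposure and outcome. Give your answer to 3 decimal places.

PAF ≈ 0.402

p₁ = P(outcome | exposed) = 1570/2294 = 0.68439
p₀ = P(outcome | unexposed) = 493/1859 = 0.2652
Overall risk P(Y=1) = π·p₁ + (1−π)·p₀ = 0.426×0.68439 + 0.574×0.2652 = 0.44377.
Under exogeneity, PAF = [P(Y=1) − p₀] / P(Y=1).
PAF = (0.44377 − 0.2652) / 0.44377 ≈ 0.4024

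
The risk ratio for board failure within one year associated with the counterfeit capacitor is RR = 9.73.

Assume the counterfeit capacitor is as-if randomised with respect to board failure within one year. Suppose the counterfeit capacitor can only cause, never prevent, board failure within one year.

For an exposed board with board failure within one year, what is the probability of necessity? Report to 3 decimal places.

Under exogeneity and monotonicity, PN = (RR − 1) / RR = 1 − 1/RR.
PN = (9.73 − 1) / 9.73 = 8.73 / 9.73 ≈ 0.8972

PN ≈ 0.897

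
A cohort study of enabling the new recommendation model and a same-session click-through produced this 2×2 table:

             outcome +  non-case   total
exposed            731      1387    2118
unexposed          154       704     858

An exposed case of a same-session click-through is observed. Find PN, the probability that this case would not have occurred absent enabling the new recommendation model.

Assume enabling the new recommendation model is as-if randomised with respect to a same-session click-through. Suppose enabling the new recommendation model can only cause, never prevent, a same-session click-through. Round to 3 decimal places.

p₁ = P(outcome | exposed) = 731/2118 = 0.34514
p₀ = P(outcome | unexposed) = 154/858 = 0.17949
Under exogeneity and monotonicity, PN = (p₁ − p₀)/p₁.
PN = (0.34514 − 0.17949) / 0.34514 ≈ 0.4800

PN ≈ 0.480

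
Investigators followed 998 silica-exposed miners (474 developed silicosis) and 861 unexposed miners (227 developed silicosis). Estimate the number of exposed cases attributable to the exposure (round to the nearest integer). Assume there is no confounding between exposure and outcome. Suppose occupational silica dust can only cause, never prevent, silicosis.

p₁ = P(outcome | exposed) = 474/998 = 0.47495
p₀ = P(outcome | unexposed) = 227/861 = 0.26365
PN = (p₁ − p₀)/p₁ = (0.47495 − 0.26365) / 0.47495 ≈ 0.44490.
Attributable cases ≈ PN × (exposed cases) = 0.44490 × 474 ≈ 210.88.

about 211 cases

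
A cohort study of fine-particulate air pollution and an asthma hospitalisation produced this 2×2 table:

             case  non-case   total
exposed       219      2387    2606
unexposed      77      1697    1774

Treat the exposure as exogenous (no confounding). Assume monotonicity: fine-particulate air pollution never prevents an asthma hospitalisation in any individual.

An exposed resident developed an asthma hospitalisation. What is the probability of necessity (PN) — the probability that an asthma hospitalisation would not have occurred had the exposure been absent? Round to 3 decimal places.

PN ≈ 0.484

p₁ = P(outcome | exposed) = 219/2606 = 0.084037
p₀ = P(outcome | unexposed) = 77/1774 = 0.043405
Under exogeneity and monotonicity, PN = (p₁ − p₀) / p₁.
PN = (0.084037 − 0.043405) / 0.084037 = 0.040632 / 0.084037 ≈ 0.4835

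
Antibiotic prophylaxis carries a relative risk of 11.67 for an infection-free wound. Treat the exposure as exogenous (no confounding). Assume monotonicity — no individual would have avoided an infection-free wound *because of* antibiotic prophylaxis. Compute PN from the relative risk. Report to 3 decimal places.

PN ≈ 0.914

Under exogeneity and monotonicity, PN = (RR − 1) / RR = 1 − 1/RR.
PN = (11.67 − 1) / 11.67 = 10.67 / 11.67 ≈ 0.9143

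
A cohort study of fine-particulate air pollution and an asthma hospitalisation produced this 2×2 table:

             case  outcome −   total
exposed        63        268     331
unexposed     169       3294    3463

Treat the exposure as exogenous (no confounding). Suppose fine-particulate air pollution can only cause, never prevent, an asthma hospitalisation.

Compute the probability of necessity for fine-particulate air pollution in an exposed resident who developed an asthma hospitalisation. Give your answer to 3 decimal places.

PN ≈ 0.744

p₁ = P(outcome | exposed) = 63/331 = 0.19033
p₀ = P(outcome | unexposed) = 169/3463 = 0.048802
Under exogeneity and monotonicity, PN = (p₁ − p₀)/p₁.
PN = (0.19033 − 0.048802) / 0.19033 ≈ 0.7436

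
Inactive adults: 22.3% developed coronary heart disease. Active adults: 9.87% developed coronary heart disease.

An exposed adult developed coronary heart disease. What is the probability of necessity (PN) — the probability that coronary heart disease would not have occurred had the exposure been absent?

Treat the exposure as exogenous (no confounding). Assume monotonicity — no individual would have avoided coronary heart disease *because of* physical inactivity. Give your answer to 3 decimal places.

PN ≈ 0.557

p₁ = 0.223, p₀ = 0.0987.
Under exogeneity and monotonicity, PN = (p₁ − p₀) / p₁.
PN = (0.223 − 0.0987) / 0.223 = 0.1243 / 0.223 ≈ 0.5574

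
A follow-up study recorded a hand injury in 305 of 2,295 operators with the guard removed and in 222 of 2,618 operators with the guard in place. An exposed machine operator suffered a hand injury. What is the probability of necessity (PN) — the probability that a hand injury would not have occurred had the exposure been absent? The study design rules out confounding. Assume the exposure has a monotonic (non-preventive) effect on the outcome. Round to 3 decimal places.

p₁ = P(outcome | exposed) = 305/2295 = 0.1329
p₀ = P(outcome | unexposed) = 222/2618 = 0.084798
Under exogeneity and monotonicity, PN = (p₁ − p₀) / p₁.
PN = (0.1329 − 0.084798) / 0.1329 = 0.0481 / 0.1329 ≈ 0.3619

PN ≈ 0.362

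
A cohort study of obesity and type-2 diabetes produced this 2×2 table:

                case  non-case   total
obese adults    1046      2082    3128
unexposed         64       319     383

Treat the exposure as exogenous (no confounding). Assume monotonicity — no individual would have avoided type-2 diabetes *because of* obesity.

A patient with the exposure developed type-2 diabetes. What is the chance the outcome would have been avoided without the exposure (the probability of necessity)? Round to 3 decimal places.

p₁ = P(outcome | exposed) = 1046/3128 = 0.3344
p₀ = P(outcome | unexposed) = 64/383 = 0.1671
Under exogeneity and monotonicity, PN = (p₁ − p₀)/p₁.
PN = (0.3344 − 0.1671) / 0.3344 ≈ 0.5003

PN ≈ 0.500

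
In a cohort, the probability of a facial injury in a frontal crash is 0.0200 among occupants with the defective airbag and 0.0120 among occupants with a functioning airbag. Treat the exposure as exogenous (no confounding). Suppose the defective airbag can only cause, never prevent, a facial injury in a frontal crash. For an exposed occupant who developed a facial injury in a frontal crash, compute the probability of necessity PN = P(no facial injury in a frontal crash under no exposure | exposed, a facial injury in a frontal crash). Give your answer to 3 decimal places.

Let p₁ = 0.02, p₀ = 0.012.
Under exogeneity and monotonicity, PN = (p₁ − p₀) / p₁.
PN = (0.02 − 0.012) / 0.02 = 0.008 / 0.02 ≈ 0.4000

PN ≈ 0.400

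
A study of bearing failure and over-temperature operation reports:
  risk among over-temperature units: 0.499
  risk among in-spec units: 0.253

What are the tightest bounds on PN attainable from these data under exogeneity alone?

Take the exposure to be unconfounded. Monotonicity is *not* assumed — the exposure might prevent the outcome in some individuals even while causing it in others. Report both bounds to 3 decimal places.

0.493 ≤ PN ≤ 1.000

Let p₁ = 0.499, p₀ = 0.253.
Under exogeneity alone the bounds on PN are max{0,(p₁−p₀)/p₁} ≤ PN ≤ min{1,(1−p₀)/p₁}.
  lower = (p₁ − p₀)/p₁ = 0.246 / 0.499 ≈ 0.4930
  upper = min{1, (1 − p₀)/p₁} = 0.747 / 0.499 ≈ 1.4970 → capped at 1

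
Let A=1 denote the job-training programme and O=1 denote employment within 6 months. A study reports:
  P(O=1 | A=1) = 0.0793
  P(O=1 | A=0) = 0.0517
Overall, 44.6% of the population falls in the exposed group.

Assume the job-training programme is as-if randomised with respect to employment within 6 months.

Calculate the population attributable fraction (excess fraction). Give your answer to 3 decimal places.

Let p₁ = 0.0793, p₀ = 0.0517.
Overall risk P(Y=1) = π·p₁ + (1−π)·p₀ = 0.446×0.0793 + 0.554×0.0517 = 0.06401.
Under exogeneity, PAF = [P(Y=1) − p₀] / P(Y=1).
PAF = (0.06401 − 0.0517) / 0.06401 ≈ 0.1923

PAF ≈ 0.192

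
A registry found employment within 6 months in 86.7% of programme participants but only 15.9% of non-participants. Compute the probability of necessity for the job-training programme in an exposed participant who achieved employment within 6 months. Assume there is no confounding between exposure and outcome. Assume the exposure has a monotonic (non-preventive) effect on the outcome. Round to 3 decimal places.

p₁ = 0.867, p₀ = 0.159.
Under exogeneity and monotonicity, PN = (p₁ − p₀) / p₁.
PN = (0.867 − 0.159) / 0.867 = 0.708 / 0.867 ≈ 0.8166

PN ≈ 0.817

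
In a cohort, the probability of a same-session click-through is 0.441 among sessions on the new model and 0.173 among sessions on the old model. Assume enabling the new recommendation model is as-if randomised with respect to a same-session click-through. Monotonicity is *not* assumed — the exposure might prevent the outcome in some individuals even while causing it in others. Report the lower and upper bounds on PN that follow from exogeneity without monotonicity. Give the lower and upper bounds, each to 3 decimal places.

Let p₁ = 0.441, p₀ = 0.173.
Under exogeneity alone the bounds on PN are max{0,(p₁−p₀)/p₁} ≤ PN ≤ min{1,(1−p₀)/p₁}.
  lower = (p₁ − p₀)/p₁ = 0.268 / 0.441 ≈ 0.6077
  upper = min{1, (1 − p₀)/p₁} = 0.827 / 0.441 ≈ 1.8753 → capped at 1

0.608 ≤ PN ≤ 1.000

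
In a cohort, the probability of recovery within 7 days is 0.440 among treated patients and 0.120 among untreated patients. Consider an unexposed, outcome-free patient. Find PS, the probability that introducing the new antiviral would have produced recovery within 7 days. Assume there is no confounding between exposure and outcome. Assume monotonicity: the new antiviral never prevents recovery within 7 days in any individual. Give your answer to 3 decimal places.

PS ≈ 0.364

Let p₁ = 0.44, p₀ = 0.12.
Under exogeneity and monotonicity, PS = (p₁ − p₀) / (1 − p₀).
PS = (0.44 − 0.12) / (1 − 0.12) = 0.32 / 0.88 ≈ 0.3636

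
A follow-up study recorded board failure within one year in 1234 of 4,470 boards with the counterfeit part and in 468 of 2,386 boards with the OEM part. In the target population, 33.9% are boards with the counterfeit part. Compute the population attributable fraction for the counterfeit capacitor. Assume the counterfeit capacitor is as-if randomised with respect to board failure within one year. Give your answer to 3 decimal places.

PAF ≈ 0.121

p₁ = P(outcome | exposed) = 1234/4470 = 0.27606
p₀ = P(outcome | unexposed) = 468/2386 = 0.19614
Overall risk P(Y=1) = π·p₁ + (1−π)·p₀ = 0.339×0.27606 + 0.661×0.19614 = 0.22324.
Under exogeneity, PAF = [P(Y=1) − p₀] / P(Y=1).
PAF = (0.22324 − 0.19614) / 0.22324 ≈ 0.1214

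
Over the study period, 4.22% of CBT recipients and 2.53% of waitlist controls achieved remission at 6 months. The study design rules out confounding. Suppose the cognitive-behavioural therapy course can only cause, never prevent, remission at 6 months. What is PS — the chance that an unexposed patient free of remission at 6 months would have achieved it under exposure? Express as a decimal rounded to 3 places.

PS ≈ 0.017

p₁ = 0.0422, p₀ = 0.0253.
Under exogeneity and monotonicity, PS = (p₁ − p₀) / (1 − p₀).
PS = (0.0422 − 0.0253) / (1 − 0.0253) = 0.0169 / 0.9747 ≈ 0.0173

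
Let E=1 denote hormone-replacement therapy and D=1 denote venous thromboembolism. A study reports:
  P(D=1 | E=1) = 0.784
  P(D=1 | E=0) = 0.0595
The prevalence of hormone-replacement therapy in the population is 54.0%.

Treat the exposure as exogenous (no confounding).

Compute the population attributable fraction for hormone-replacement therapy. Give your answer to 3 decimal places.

PAF ≈ 0.868

Let p₁ = 0.784, p₀ = 0.0595.
Overall risk P(Y=1) = π·p₁ + (1−π)·p₀ = 0.54×0.784 + 0.46×0.0595 = 0.45073.
Under exogeneity, PAF = [P(Y=1) − p₀] / P(Y=1).
PAF = (0.45073 − 0.0595) / 0.45073 ≈ 0.8680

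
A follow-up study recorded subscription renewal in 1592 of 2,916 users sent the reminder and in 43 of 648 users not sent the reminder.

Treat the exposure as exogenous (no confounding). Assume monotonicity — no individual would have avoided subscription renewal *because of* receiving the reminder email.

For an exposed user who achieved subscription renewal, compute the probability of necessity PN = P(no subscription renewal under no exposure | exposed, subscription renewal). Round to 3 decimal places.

p₁ = P(outcome | exposed) = 1592/2916 = 0.54595
p₀ = P(outcome | unexposed) = 43/648 = 0.066358
Under exogeneity and monotonicity, PN = (p₁ − p₀) / p₁.
PN = (0.54595 − 0.066358) / 0.54595 = 0.4796 / 0.54595 ≈ 0.8785

PN ≈ 0.878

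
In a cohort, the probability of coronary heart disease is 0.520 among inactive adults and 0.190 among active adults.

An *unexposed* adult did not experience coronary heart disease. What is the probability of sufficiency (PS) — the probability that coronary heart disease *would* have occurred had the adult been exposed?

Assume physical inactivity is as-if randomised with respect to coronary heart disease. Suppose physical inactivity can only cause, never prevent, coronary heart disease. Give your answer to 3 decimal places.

PS ≈ 0.407

Let p₁ = 0.52, p₀ = 0.19.
Under exogeneity and monotonicity, PS = (p₁ − p₀) / (1 − p₀).
PS = (0.52 − 0.19) / (1 − 0.19) = 0.33 / 0.81 ≈ 0.4074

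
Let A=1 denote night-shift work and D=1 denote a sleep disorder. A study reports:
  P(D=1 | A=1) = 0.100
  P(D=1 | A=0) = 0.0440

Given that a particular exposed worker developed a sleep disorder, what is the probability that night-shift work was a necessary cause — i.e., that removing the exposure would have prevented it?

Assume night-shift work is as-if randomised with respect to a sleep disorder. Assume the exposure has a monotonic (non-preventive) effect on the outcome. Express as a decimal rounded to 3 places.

Let p₁ = 0.1, p₀ = 0.044.
Under exogeneity and monotonicity, PN = (p₁ − p₀) / p₁.
PN = (0.1 − 0.044) / 0.1 = 0.056 / 0.1 ≈ 0.5600

PN ≈ 0.560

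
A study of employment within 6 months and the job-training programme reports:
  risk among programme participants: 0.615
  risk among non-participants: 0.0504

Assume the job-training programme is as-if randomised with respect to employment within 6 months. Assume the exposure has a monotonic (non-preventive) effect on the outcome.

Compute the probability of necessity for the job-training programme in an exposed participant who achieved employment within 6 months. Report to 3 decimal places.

Let p₁ = 0.615, p₀ = 0.0504.
Under exogeneity and monotonicity, PN = (p₁ − p₀) / p₁.
PN = (0.615 − 0.0504) / 0.615 = 0.5646 / 0.615 ≈ 0.9180

PN ≈ 0.918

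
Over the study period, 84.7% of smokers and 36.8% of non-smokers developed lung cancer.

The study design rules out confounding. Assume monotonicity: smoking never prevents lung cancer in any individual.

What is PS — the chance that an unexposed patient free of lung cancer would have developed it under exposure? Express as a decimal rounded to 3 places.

p₁ = 0.847, p₀ = 0.368.
Under exogeneity and monotonicity, PS = (p₁ − p₀) / (1 − p₀).
PS = (0.847 − 0.368) / (1 − 0.368) = 0.479 / 0.632 ≈ 0.7579

PS ≈ 0.758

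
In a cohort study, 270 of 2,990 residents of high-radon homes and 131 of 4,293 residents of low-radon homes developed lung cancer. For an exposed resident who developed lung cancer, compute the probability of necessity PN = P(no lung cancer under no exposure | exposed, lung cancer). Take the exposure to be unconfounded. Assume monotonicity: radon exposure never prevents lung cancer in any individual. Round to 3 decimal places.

PN ≈ 0.662

p₁ = P(outcome | exposed) = 270/2990 = 0.090301
p₀ = P(outcome | unexposed) = 131/4293 = 0.030515
Under exogeneity and monotonicity, PN = (p₁ − p₀) / p₁.
PN = (0.090301 − 0.030515) / 0.090301 = 0.059786 / 0.090301 ≈ 0.6621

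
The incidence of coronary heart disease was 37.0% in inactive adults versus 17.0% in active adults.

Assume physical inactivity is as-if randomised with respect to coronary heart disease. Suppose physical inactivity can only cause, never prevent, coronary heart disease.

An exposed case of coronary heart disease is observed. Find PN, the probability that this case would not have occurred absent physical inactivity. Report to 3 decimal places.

PN ≈ 0.541

p₁ = 0.37, p₀ = 0.17.
Under exogeneity and monotonicity, PN = (p₁ − p₀) / p₁.
PN = (0.37 − 0.17) / 0.37 = 0.2 / 0.37 ≈ 0.5405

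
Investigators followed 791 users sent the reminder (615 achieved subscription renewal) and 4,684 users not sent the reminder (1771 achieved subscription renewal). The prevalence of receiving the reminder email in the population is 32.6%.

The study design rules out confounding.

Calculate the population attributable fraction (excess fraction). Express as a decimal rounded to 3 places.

PAF ≈ 0.256

p₁ = P(outcome | exposed) = 615/791 = 0.7775
p₀ = P(outcome | unexposed) = 1771/4684 = 0.3781
Overall risk P(Y=1) = π·p₁ + (1−π)·p₀ = 0.326×0.7775 + 0.674×0.3781 = 0.5083.
Under exogeneity, PAF = [P(Y=1) − p₀] / P(Y=1).
PAF = (0.5083 − 0.3781) / 0.5083 ≈ 0.2562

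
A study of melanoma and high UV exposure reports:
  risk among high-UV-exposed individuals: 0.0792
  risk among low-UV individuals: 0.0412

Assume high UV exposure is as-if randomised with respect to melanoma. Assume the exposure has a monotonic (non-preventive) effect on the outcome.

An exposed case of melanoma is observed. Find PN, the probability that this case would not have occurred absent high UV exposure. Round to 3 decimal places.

PN ≈ 0.480

Let p₁ = 0.0792, p₀ = 0.0412.
Under exogeneity and monotonicity, PN = (p₁ − p₀) / p₁.
PN = (0.0792 − 0.0412) / 0.0792 = 0.038 / 0.0792 ≈ 0.4798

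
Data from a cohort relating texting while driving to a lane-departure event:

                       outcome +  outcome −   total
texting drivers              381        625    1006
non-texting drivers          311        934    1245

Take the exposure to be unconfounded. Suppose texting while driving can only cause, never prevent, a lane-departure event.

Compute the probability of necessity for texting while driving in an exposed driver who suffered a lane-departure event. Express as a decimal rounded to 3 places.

PN ≈ 0.340

p₁ = P(outcome | exposed) = 381/1006 = 0.37873
p₀ = P(outcome | unexposed) = 311/1245 = 0.2498
Under exogeneity and monotonicity, PN = (p₁ − p₀)/p₁.
PN = (0.37873 − 0.2498) / 0.37873 ≈ 0.3404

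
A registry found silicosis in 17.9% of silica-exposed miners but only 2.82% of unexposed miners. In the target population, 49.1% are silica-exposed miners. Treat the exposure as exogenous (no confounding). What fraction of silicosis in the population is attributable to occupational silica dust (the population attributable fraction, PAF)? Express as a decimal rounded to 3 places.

PAF ≈ 0.724

p₁ = 0.179, p₀ = 0.0282.
Overall risk P(Y=1) = π·p₁ + (1−π)·p₀ = 0.491×0.179 + 0.509×0.0282 = 0.10224.
Under exogeneity, PAF = [P(Y=1) − p₀] / P(Y=1).
PAF = (0.10224 − 0.0282) / 0.10224 ≈ 0.7242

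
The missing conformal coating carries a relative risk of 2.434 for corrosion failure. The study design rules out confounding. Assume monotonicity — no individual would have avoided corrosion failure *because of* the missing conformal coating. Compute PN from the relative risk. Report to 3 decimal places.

PN ≈ 0.589

Under exogeneity and monotonicity, PN = (RR − 1) / RR = 1 − 1/RR.
PN = (2.434 − 1) / 2.434 = 1.434 / 2.434 ≈ 0.5892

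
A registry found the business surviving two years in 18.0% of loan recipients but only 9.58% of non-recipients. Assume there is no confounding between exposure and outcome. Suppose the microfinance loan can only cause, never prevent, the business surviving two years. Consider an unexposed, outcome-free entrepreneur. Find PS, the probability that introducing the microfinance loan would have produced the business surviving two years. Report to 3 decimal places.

PS ≈ 0.093

p₁ = 0.18, p₀ = 0.0958.
Under exogeneity and monotonicity, PS = (p₁ − p₀) / (1 − p₀).
PS = (0.18 − 0.0958) / (1 − 0.0958) = 0.0842 / 0.9042 ≈ 0.0931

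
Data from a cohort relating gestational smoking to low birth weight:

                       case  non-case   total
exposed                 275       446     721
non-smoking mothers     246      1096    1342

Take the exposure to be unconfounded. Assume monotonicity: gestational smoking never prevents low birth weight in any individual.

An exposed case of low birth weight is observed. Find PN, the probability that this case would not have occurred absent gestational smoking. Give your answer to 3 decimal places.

p₁ = P(outcome | exposed) = 275/721 = 0.38141
p₀ = P(outcome | unexposed) = 246/1342 = 0.18331
Under exogeneity and monotonicity, PN = (p₁ − p₀)/p₁.
PN = (0.38141 − 0.18331) / 0.38141 ≈ 0.5194

PN ≈ 0.519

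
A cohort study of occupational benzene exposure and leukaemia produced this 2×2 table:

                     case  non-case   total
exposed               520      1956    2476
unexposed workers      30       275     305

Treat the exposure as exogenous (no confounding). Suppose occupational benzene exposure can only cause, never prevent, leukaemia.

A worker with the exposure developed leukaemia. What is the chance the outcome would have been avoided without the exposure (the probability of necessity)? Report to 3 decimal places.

PN ≈ 0.532

p₁ = P(outcome | exposed) = 520/2476 = 0.21002
p₀ = P(outcome | unexposed) = 30/305 = 0.098361
Under exogeneity and monotonicity, PN = (p₁ − p₀) / p₁.
PN = (0.21002 − 0.098361) / 0.21002 = 0.11166 / 0.21002 ≈ 0.5317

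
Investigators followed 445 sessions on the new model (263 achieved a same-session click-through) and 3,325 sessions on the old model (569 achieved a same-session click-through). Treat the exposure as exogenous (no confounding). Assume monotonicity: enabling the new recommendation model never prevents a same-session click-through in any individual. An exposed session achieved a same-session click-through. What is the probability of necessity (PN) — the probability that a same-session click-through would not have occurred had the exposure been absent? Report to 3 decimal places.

p₁ = P(outcome | exposed) = 263/445 = 0.59101
p₀ = P(outcome | unexposed) = 569/3325 = 0.17113
Under exogeneity and monotonicity, PN = (p₁ − p₀) / p₁.
PN = (0.59101 − 0.17113) / 0.59101 = 0.41988 / 0.59101 ≈ 0.7104

PN ≈ 0.710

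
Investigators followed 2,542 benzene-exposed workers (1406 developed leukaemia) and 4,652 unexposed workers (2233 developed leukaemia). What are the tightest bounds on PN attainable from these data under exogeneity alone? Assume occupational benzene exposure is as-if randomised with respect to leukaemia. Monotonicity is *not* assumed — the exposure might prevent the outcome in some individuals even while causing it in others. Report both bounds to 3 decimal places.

p₁ = P(outcome | exposed) = 1406/2542 = 0.55311
p₀ = P(outcome | unexposed) = 2233/4652 = 0.48001
Under exogeneity alone the bounds on PN are max{0,(p₁−p₀)/p₁} ≤ PN ≤ min{1,(1−p₀)/p₁}.
  lower = (p₁ − p₀)/p₁ = 0.073099 / 0.55311 ≈ 0.1322
  upper = min{1, (1 − p₀)/p₁} = 0.51999 / 0.55311 ≈ 0.9401

0.132 ≤ PN ≤ 0.940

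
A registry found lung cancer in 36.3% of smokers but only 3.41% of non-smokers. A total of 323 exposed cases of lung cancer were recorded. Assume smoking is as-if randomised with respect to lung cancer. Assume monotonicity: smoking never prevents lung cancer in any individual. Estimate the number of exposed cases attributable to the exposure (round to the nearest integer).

about 293 cases

p₁ = 0.363, p₀ = 0.0341.
PN = (p₁ − p₀)/p₁ = (0.363 − 0.0341) / 0.363 ≈ 0.90606.
Attributable cases ≈ PN × (exposed cases) = 0.90606 × 323 ≈ 292.66.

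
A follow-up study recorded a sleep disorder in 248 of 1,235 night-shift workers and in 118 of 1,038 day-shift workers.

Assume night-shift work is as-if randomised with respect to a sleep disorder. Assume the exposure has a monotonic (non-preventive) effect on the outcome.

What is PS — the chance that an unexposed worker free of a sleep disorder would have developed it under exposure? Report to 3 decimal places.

PS ≈ 0.098

p₁ = P(outcome | exposed) = 248/1235 = 0.20081
p₀ = P(outcome | unexposed) = 118/1038 = 0.11368
Under exogeneity and monotonicity, PS = (p₁ − p₀) / (1 − p₀).
PS = (0.20081 − 0.11368) / (1 − 0.11368) = 0.08713 / 0.88632 ≈ 0.0983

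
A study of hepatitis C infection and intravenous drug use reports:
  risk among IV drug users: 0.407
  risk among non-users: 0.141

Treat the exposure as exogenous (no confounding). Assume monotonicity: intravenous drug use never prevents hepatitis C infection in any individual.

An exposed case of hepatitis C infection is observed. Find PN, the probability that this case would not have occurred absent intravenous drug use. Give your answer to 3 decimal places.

Let p₁ = 0.407, p₀ = 0.141.
Under exogeneity and monotonicity, PN = (p₁ − p₀) / p₁.
PN = (0.407 − 0.141) / 0.407 = 0.266 / 0.407 ≈ 0.6536

PN ≈ 0.654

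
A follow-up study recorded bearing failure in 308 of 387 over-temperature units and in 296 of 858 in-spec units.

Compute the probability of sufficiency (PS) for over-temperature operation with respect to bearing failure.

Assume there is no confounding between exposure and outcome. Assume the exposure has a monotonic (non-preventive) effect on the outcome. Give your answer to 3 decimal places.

PS ≈ 0.688

p₁ = P(outcome | exposed) = 308/387 = 0.79587
p₀ = P(outcome | unexposed) = 296/858 = 0.34499
Under exogeneity and monotonicity, PS = (p₁ − p₀) / (1 − p₀).
PS = (0.79587 − 0.34499) / (1 − 0.34499) = 0.45088 / 0.65501 ≈ 0.6884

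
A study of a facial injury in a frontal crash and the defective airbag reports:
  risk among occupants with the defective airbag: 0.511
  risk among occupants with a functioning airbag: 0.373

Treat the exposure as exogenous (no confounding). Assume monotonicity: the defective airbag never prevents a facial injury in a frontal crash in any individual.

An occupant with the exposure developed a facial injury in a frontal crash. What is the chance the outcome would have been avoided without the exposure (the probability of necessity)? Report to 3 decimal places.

PN ≈ 0.270

Let p₁ = 0.511, p₀ = 0.373.
Under exogeneity and monotonicity, PN = (p₁ − p₀) / p₁.
PN = (0.511 − 0.373) / 0.511 = 0.138 / 0.511 ≈ 0.2701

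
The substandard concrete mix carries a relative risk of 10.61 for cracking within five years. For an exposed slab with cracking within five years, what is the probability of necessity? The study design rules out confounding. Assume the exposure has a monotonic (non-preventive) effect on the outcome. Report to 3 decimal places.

PN ≈ 0.906

Under exogeneity and monotonicity, PN = (RR − 1) / RR = 1 − 1/RR.
PN = (10.61 − 1) / 10.61 = 9.61 / 10.61 ≈ 0.9057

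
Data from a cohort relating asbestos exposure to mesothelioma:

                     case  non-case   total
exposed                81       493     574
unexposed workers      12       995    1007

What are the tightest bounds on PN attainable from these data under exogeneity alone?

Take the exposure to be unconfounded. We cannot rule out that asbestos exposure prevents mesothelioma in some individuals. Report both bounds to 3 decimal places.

0.916 ≤ PN ≤ 1.000

p₁ = P(outcome | exposed) = 81/574 = 0.14111
p₀ = P(outcome | unexposed) = 12/1007 = 0.011917
Under exogeneity alone the bounds on PN are max{0,(p₁−p₀)/p₁} ≤ PN ≤ min{1,(1−p₀)/p₁}.
  lower = (p₁ − p₀)/p₁ = 0.1292 / 0.14111 ≈ 0.9156
  upper = min{1, (1 − p₀)/p₁} = 0.98808 / 0.14111 ≈ 7.0020 → capped at 1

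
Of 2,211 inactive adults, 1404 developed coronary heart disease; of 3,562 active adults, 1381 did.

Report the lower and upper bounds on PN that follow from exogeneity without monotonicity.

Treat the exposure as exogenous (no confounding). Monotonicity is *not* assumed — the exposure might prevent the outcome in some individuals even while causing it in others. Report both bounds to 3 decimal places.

0.389 ≤ PN ≤ 0.964

p₁ = P(outcome | exposed) = 1404/2211 = 0.63501
p₀ = P(outcome | unexposed) = 1381/3562 = 0.3877
Under exogeneity alone the bounds on PN are max{0,(p₁−p₀)/p₁} ≤ PN ≤ min{1,(1−p₀)/p₁}.
  lower = (p₁ − p₀)/p₁ = 0.2473 / 0.63501 ≈ 0.3894
  upper = min{1, (1 − p₀)/p₁} = 0.6123 / 0.63501 ≈ 0.9642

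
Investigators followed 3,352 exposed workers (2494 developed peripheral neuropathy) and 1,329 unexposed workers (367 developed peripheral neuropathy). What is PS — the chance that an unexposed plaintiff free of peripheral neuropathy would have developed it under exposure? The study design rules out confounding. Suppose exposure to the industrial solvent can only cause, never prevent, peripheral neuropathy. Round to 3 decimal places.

PS ≈ 0.646

p₁ = P(outcome | exposed) = 2494/3352 = 0.74403
p₀ = P(outcome | unexposed) = 367/1329 = 0.27615
Under exogeneity and monotonicity, PS = (p₁ − p₀) / (1 − p₀).
PS = (0.74403 − 0.27615) / (1 − 0.27615) = 0.46789 / 0.72385 ≈ 0.6464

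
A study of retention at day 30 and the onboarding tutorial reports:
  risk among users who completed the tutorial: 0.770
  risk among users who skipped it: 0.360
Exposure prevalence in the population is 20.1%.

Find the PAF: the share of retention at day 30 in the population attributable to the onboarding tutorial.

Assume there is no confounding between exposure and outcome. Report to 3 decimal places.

Let p₁ = 0.77, p₀ = 0.36.
Overall risk P(Y=1) = π·p₁ + (1−π)·p₀ = 0.201×0.77 + 0.799×0.36 = 0.44241.
Under exogeneity, PAF = [P(Y=1) − p₀] / P(Y=1).
PAF = (0.44241 − 0.36) / 0.44241 ≈ 0.1863

PAF ≈ 0.186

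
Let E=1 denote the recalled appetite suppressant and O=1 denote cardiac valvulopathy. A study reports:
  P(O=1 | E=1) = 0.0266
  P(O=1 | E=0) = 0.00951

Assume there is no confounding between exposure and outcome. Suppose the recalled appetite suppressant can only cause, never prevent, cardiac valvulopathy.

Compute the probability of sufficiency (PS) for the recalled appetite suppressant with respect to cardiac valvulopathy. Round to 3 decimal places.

Let p₁ = 0.0266, p₀ = 0.00951.
Under exogeneity and monotonicity, PS = (p₁ − p₀) / (1 − p₀).
PS = (0.0266 − 0.00951) / (1 − 0.00951) = 0.01709 / 0.99049 ≈ 0.0173

PS ≈ 0.017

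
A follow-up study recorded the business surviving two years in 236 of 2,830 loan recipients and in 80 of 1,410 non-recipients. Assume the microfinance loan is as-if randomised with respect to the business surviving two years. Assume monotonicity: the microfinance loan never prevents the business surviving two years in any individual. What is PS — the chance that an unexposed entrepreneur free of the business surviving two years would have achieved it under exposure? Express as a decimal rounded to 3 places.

p₁ = P(outcome | exposed) = 236/2830 = 0.083392
p₀ = P(outcome | unexposed) = 80/1410 = 0.056738
Under exogeneity and monotonicity, PS = (p₁ − p₀) / (1 − p₀).
PS = (0.083392 − 0.056738) / (1 − 0.056738) = 0.026655 / 0.94326 ≈ 0.0283

PS ≈ 0.028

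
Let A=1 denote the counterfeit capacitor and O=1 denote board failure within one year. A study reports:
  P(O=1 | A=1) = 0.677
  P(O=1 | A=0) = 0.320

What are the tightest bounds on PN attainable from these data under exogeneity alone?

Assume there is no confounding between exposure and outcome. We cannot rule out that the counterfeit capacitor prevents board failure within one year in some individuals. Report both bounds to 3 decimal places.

Let p₁ = 0.677, p₀ = 0.32.
Under exogeneity alone the bounds on PN are max{0,(p₁−p₀)/p₁} ≤ PN ≤ min{1,(1−p₀)/p₁}.
  lower = (p₁ − p₀)/p₁ = 0.357 / 0.677 ≈ 0.5273
  upper = min{1, (1 − p₀)/p₁} = 0.68 / 0.677 ≈ 1.0044 → capped at 1

0.527 ≤ PN ≤ 1.000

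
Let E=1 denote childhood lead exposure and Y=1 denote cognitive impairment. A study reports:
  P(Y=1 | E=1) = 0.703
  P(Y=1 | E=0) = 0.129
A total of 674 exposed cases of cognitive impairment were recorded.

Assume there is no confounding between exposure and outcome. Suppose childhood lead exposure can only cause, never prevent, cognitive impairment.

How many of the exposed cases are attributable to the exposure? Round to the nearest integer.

about 550 cases

Let p₁ = 0.703, p₀ = 0.129.
PN = (p₁ − p₀)/p₁ = (0.703 − 0.129) / 0.703 ≈ 0.81650.
Attributable cases ≈ PN × (exposed cases) = 0.81650 × 674 ≈ 550.32.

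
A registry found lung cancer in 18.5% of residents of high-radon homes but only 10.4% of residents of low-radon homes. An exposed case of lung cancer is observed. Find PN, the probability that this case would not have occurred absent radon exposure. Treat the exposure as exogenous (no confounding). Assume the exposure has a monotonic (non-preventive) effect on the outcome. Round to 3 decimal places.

p₁ = 0.185, p₀ = 0.104.
Under exogeneity and monotonicity, PN = (p₁ − p₀) / p₁.
PN = (0.185 − 0.104) / 0.185 = 0.081 / 0.185 ≈ 0.4378

PN ≈ 0.438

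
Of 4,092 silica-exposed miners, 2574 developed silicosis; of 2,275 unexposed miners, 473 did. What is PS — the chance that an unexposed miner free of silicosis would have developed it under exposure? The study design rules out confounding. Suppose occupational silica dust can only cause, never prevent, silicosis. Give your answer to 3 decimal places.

PS ≈ 0.532

p₁ = P(outcome | exposed) = 2574/4092 = 0.62903
p₀ = P(outcome | unexposed) = 473/2275 = 0.20791
Under exogeneity and monotonicity, PS = (p₁ − p₀) / (1 − p₀).
PS = (0.62903 − 0.20791) / (1 − 0.20791) = 0.42112 / 0.79209 ≈ 0.5317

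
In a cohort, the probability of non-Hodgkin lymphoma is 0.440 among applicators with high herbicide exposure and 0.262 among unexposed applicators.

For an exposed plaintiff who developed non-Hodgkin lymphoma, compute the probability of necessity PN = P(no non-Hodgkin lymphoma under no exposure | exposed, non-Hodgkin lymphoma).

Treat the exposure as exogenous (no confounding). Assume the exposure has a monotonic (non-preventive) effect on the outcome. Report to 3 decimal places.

PN ≈ 0.405

Let p₁ = 0.44, p₀ = 0.262.
Under exogeneity and monotonicity, PN = (p₁ − p₀) / p₁.
PN = (0.44 − 0.262) / 0.44 = 0.178 / 0.44 ≈ 0.4045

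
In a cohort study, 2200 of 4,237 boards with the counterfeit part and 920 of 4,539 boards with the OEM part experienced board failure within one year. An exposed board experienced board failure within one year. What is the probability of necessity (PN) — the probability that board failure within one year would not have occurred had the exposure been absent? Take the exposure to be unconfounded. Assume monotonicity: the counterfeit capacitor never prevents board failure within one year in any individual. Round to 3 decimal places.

p₁ = P(outcome | exposed) = 2200/4237 = 0.51924
p₀ = P(outcome | unexposed) = 920/4539 = 0.20269
Under exogeneity and monotonicity, PN = (p₁ − p₀) / p₁.
PN = (0.51924 − 0.20269) / 0.51924 = 0.31655 / 0.51924 ≈ 0.6096

PN ≈ 0.610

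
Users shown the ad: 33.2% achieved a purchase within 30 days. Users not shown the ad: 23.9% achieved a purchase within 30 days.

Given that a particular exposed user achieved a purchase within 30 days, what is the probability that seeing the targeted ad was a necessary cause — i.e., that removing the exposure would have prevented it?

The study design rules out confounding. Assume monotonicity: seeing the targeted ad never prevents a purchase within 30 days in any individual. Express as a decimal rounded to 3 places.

p₁ = 0.332, p₀ = 0.239.
Under exogeneity and monotonicity, PN = (p₁ − p₀) / p₁.
PN = (0.332 − 0.239) / 0.332 = 0.093 / 0.332 ≈ 0.2801

PN ≈ 0.280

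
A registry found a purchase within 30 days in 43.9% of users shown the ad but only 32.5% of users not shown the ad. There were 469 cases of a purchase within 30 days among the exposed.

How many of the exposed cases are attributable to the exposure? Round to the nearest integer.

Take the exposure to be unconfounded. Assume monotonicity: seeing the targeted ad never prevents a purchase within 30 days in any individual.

about 122 cases

p₁ = 0.439, p₀ = 0.325.
PN = (p₁ − p₀)/p₁ = (0.439 − 0.325) / 0.439 ≈ 0.25968.
Attributable cases ≈ PN × (exposed cases) = 0.25968 × 469 ≈ 121.79.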